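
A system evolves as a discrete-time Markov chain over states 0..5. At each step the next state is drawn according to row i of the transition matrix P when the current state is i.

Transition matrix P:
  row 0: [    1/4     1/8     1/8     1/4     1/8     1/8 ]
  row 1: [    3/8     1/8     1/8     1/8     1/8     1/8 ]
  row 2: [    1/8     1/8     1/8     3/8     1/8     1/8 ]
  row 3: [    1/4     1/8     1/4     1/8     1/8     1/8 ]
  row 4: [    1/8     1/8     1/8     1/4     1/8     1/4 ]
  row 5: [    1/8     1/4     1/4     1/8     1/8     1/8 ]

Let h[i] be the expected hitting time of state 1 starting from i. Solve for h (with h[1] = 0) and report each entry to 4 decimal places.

h = [7.0137, 0.0000, 7.0137, 7.0137, 6.9041, 6.1370]

First-step conditioning: h[1] = 0; for i ≠ 1, h[i] = 1 + Σ_k P[i][k]·h[k].
  h[0] = 1 + 1/4·h[0] + 1/8·h[2] + 1/4·h[3] + 1/8·h[4] + 1/8·h[5]
  h[2] = 1 + 1/8·h[0] + 1/8·h[2] + 3/8·h[3] + 1/8·h[4] + 1/8·h[5]
  h[3] = 1 + 1/4·h[0] + 1/4·h[2] + 1/8·h[3] + 1/8·h[4] + 1/8·h[5]
  h[4] = 1 + 1/8·h[0] + 1/8·h[2] + 1/4·h[3] + 1/8·h[4] + 1/4·h[5]
  h[5] = 1 + 1/8·h[0] + 1/4·h[2] + 1/8·h[3] + 1/8·h[4] + 1/8·h[5]
Solving the 5×5 linear system over states ≠ 1 gives exactly h = [512/73, 0, 512/73, 512/73, 504/73, 448/73] (h[1] = 0 is the target).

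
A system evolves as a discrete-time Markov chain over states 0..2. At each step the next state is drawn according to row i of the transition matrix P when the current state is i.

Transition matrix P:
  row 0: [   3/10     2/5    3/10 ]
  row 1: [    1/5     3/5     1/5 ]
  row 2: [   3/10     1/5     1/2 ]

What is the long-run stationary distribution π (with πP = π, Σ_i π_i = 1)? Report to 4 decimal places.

Balance equations π_j = Σ_i π_i·P[i][j]:
  π_0 = 3/10·π_0 + 1/5·π_1 + 3/10·π_2
  π_1 = 2/5·π_0 + 3/5·π_1 + 1/5·π_2
  normalize: π_0 + π_1 + π_2 = 1
Solving the linear system gives exactly π = [8/31, 13/31, 10/31].

π = [0.2581, 0.4194, 0.3226]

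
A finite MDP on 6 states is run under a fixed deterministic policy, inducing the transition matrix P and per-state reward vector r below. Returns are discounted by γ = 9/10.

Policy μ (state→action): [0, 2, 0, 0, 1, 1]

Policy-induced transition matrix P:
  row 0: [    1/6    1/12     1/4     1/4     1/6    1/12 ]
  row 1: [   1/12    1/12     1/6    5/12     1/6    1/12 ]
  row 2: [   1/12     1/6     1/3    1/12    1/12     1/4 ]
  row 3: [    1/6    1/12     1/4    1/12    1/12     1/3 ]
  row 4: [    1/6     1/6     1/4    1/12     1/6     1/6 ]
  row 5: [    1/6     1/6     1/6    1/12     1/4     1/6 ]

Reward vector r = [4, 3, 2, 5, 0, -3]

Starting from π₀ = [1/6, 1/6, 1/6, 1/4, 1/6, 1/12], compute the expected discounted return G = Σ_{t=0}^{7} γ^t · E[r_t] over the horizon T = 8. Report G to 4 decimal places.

G = 10.0518

t=0: π = [0.1667, 0.1667, 0.1667, 0.2500, 0.1667, 0.0833], E[r] = 2.5000, γ^t·E[r] = 2.500000, running G = 2.500000
t=1: π = [0.1389, 0.1181, 0.2431, 0.1667, 0.1389, 0.1944], E[r] = 1.6458, γ^t·E[r] = 1.481250, running G = 3.981250
t=2: π = [0.1366, 0.1314, 0.2442, 0.1458, 0.1487, 0.1933], E[r] = 1.5781, γ^t·E[r] = 1.278281, running G = 5.259531
t=3: π = [0.1354, 0.1322, 0.2433, 0.1499, 0.1503, 0.1890], E[r] = 1.6071, γ^t·E[r] = 1.171547, running G = 6.431078
t=4: π = [0.1354, 0.1319, 0.2435, 0.1500, 0.1497, 0.1896], E[r] = 1.6051, γ^t·E[r] = 1.053087, running G = 7.484165
t=5: π = [0.1354, 0.1319, 0.2435, 0.1499, 0.1497, 0.1897], E[r] = 1.6045, γ^t·E[r] = 0.947425, running G = 8.431590
t=6: π = [0.1354, 0.1319, 0.2435, 0.1499, 0.1497, 0.1897], E[r] = 1.6046, γ^t·E[r] = 0.852735, running G = 9.284326
t=7: π = [0.1354, 0.1319, 0.2435, 0.1499, 0.1497, 0.1897], E[r] = 1.6046, γ^t·E[r] = 0.767465, running G = 10.051791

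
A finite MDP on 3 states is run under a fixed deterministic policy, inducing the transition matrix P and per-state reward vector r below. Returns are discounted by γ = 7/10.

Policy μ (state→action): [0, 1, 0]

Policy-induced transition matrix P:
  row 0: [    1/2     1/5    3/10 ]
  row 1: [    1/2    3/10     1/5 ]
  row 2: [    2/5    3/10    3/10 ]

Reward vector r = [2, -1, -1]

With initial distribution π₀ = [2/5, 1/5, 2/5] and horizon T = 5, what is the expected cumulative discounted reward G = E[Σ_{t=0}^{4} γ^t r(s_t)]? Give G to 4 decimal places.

G = 0.9134

t=0: π = [0.4000, 0.2000, 0.4000], E[r] = 0.2000, γ^t·E[r] = 0.200000, running G = 0.200000
t=1: π = [0.4600, 0.2600, 0.2800], E[r] = 0.3800, γ^t·E[r] = 0.266000, running G = 0.466000
t=2: π = [0.4720, 0.2540, 0.2740], E[r] = 0.4160, γ^t·E[r] = 0.203840, running G = 0.669840
t=3: π = [0.4726, 0.2528, 0.2746], E[r] = 0.4178, γ^t·E[r] = 0.143305, running G = 0.813145
t=4: π = [0.4725, 0.2527, 0.2747], E[r] = 0.4176, γ^t·E[r] = 0.100271, running G = 0.913416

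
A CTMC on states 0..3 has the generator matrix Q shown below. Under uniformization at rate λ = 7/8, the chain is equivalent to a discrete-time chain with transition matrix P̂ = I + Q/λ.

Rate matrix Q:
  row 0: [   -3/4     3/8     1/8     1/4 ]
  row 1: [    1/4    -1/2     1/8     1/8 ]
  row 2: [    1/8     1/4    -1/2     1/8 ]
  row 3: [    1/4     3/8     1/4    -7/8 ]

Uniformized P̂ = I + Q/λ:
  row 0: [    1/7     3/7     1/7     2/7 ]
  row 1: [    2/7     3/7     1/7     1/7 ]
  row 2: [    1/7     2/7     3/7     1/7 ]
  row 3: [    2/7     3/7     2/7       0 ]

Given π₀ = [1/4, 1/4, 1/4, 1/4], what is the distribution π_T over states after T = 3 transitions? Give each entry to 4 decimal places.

t=0: π = [0.2500, 0.2500, 0.2500, 0.2500]
t=1: π = [0.2143, 0.3929, 0.2500, 0.1429]
t=2: π = [0.2194, 0.3929, 0.2347, 0.1531]
t=3: π = [0.2208, 0.3950, 0.2318, 0.1523]

π = [0.2208, 0.3950, 0.2318, 0.1523]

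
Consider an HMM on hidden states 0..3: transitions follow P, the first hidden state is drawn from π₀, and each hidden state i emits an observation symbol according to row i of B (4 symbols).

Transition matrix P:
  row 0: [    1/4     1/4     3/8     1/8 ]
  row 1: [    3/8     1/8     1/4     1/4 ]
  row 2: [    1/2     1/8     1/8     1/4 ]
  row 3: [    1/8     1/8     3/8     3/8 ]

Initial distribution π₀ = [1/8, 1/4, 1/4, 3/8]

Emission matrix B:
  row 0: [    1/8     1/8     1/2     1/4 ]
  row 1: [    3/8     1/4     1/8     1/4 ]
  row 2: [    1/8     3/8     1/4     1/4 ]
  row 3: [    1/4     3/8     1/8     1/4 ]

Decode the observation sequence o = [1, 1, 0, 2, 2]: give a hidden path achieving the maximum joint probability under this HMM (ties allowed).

path = [3, 3, 3, 2, 0]

t=0: δ = [1.562e-02, 6.250e-02, 9.375e-02, 1.406e-01]  (obs o_0=1)
t=1: δ = [5.859e-03, 4.395e-03, 1.978e-02, 1.978e-02]  ψ = [2, 3, 3, 3]  (obs o_1=1)
t=2: δ = [1.236e-03, 9.270e-04, 9.270e-04, 1.854e-03]  ψ = [2, 2, 3, 3]  (obs o_2=0)
t=3: δ = [2.317e-04, 3.862e-05, 1.738e-04, 8.690e-05]  ψ = [2, 0, 3, 3]  (obs o_3=2)
t=4: δ = [4.345e-05, 7.242e-06, 2.173e-05, 5.431e-06]  ψ = [2, 0, 0, 2]  (obs o_4=2)
backtrack: best end state = 0; path = [3, 3, 3, 2, 0]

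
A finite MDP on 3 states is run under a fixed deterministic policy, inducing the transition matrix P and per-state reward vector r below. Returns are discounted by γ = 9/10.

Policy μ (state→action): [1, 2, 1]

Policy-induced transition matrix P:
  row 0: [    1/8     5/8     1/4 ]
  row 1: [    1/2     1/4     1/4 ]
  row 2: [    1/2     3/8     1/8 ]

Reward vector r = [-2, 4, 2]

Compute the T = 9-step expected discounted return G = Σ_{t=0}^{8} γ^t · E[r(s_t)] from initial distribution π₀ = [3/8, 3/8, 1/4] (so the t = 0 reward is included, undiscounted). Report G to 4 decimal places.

G = 8.3143

t=0: π = [0.3750, 0.3750, 0.2500], E[r] = 1.2500, γ^t·E[r] = 1.250000, running G = 1.250000
t=1: π = [0.3594, 0.4219, 0.2188], E[r] = 1.4063, γ^t·E[r] = 1.265625, running G = 2.515625
t=2: π = [0.3652, 0.4121, 0.2227], E[r] = 1.3633, γ^t·E[r] = 1.104258, running G = 3.619883
t=3: π = [0.3630, 0.4148, 0.2222], E[r] = 1.3774, γ^t·E[r] = 1.004155, running G = 4.624038
t=4: π = [0.3639, 0.4139, 0.2222], E[r] = 1.3724, γ^t·E[r] = 0.900416, running G = 5.524453
t=5: π = [0.3636, 0.4142, 0.2222], E[r] = 1.3742, γ^t·E[r] = 0.811478, running G = 6.335931
t=6: π = [0.3637, 0.4141, 0.2222], E[r] = 1.3735, γ^t·E[r] = 0.729959, running G = 7.065890
t=7: π = [0.3636, 0.4142, 0.2222], E[r] = 1.3738, γ^t·E[r] = 0.657088, running G = 7.722979
t=8: π = [0.3636, 0.4141, 0.2222], E[r] = 1.3737, γ^t·E[r] = 0.591337, running G = 8.314316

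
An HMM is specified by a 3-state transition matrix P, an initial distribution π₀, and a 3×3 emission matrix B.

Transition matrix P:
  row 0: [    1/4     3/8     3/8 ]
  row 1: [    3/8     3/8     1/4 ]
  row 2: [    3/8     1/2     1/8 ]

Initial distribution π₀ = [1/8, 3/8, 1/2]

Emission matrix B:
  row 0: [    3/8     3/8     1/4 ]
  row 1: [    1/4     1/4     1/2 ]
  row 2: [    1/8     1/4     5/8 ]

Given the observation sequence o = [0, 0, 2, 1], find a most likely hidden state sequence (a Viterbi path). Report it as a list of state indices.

t=0: δ = [4.688e-02, 9.375e-02, 6.250e-02]  (obs o_0=0)
t=1: δ = [1.318e-02, 8.789e-03, 2.930e-03]  ψ = [1, 1, 1]  (obs o_1=0)
t=2: δ = [8.240e-04, 2.472e-03, 3.090e-03]  ψ = [0, 0, 0]  (obs o_2=2)
t=3: δ = [4.345e-04, 3.862e-04, 1.545e-04]  ψ = [2, 2, 1]  (obs o_3=1)
backtrack: best end state = 0; path = [1, 0, 2, 0]

path = [1, 0, 2, 0]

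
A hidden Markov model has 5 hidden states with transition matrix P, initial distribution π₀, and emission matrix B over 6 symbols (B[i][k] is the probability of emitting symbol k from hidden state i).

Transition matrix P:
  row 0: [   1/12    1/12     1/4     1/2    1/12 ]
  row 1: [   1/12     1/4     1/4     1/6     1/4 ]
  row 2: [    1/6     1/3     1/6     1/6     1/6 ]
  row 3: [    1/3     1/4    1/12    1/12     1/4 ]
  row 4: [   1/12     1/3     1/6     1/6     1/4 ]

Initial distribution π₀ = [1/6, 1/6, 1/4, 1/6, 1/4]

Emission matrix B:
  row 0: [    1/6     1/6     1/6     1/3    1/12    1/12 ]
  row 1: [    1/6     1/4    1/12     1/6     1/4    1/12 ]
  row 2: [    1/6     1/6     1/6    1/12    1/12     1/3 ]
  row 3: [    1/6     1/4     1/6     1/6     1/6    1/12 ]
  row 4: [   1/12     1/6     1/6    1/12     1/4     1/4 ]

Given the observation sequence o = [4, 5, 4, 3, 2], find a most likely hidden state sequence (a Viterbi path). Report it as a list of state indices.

path = [4, 4, 3, 0, 3]

t=0: δ = [1.389e-02, 4.167e-02, 2.083e-02, 2.778e-02, 6.250e-02]  (obs o_0=4)
t=1: δ = [7.716e-04, 1.736e-03, 3.472e-03, 8.681e-04, 3.906e-03]  ψ = [3, 4, 1, 4, 4]  (obs o_1=5)
t=2: δ = [4.823e-05, 3.255e-04, 5.425e-05, 1.085e-04, 2.441e-04]  ψ = [2, 4, 4, 4, 4]  (obs o_2=4)
t=3: δ = [1.206e-05, 1.356e-05, 6.782e-06, 9.042e-06, 6.782e-06]  ψ = [3, 1, 1, 1, 1]  (obs o_3=3)
t=4: δ = [5.023e-07, 2.826e-07, 5.651e-07, 1.005e-06, 5.651e-07]  ψ = [3, 1, 1, 0, 1]  (obs o_4=2)
backtrack: best end state = 3; path = [4, 4, 3, 0, 3]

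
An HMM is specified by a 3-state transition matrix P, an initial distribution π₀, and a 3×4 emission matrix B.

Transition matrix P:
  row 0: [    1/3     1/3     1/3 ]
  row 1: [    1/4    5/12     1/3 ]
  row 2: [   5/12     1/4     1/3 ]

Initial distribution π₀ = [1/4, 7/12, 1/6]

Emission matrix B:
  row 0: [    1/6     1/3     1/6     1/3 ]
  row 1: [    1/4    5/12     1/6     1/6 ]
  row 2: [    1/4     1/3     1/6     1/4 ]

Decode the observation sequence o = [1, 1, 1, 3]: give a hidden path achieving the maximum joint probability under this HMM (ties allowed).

t=0: δ = [8.333e-02, 2.431e-01, 5.556e-02]  (obs o_0=1)
t=1: δ = [2.025e-02, 4.220e-02, 2.701e-02]  ψ = [1, 1, 1]  (obs o_1=1)
t=2: δ = [3.751e-03, 7.326e-03, 4.689e-03]  ψ = [2, 1, 1]  (obs o_2=1)
t=3: δ = [6.512e-04, 5.087e-04, 6.105e-04]  ψ = [2, 1, 1]  (obs o_3=3)
backtrack: best end state = 0; path = [1, 1, 2, 0]

path = [1, 1, 2, 0]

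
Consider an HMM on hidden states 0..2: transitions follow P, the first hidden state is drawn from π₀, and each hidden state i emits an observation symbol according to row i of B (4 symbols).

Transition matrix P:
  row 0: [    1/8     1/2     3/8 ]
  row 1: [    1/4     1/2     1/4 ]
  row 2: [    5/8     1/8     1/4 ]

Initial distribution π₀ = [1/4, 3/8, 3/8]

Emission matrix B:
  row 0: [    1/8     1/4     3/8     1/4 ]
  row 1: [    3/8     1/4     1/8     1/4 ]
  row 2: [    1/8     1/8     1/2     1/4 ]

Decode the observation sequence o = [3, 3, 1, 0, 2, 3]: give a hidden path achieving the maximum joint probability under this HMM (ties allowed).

t=0: δ = [6.250e-02, 9.375e-02, 9.375e-02]  (obs o_0=3)
t=1: δ = [1.465e-02, 1.172e-02, 5.859e-03]  ψ = [2, 1, 0]  (obs o_1=3)
t=2: δ = [9.155e-04, 1.831e-03, 6.866e-04]  ψ = [2, 0, 0]  (obs o_2=1)
t=3: δ = [5.722e-05, 3.433e-04, 5.722e-05]  ψ = [1, 1, 1]  (obs o_3=0)
t=4: δ = [3.219e-05, 2.146e-05, 4.292e-05]  ψ = [1, 1, 1]  (obs o_4=2)
t=5: δ = [6.706e-06, 4.023e-06, 3.017e-06]  ψ = [2, 0, 0]  (obs o_5=3)
backtrack: best end state = 0; path = [2, 0, 1, 1, 2, 0]

path = [2, 0, 1, 1, 2, 0]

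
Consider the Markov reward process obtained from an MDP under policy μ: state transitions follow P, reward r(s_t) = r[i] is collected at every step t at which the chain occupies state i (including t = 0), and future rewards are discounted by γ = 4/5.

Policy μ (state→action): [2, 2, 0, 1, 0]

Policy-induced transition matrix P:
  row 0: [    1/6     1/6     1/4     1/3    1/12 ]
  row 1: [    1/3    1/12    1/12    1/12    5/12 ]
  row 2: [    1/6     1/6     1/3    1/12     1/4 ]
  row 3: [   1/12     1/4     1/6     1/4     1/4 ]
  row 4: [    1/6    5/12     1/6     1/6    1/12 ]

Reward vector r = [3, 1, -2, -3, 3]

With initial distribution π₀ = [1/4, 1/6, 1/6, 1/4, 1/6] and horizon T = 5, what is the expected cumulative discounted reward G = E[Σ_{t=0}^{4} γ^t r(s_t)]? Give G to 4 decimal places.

t=0: π = [0.2500, 0.1667, 0.1667, 0.2500, 0.1667], E[r] = 0.3333, γ^t·E[r] = 0.333333, running G = 0.333333
t=1: π = [0.1736, 0.2153, 0.2014, 0.2014, 0.2083], E[r] = 0.3542, γ^t·E[r] = 0.283333, running G = 0.616667
t=2: π = [0.1858, 0.2176, 0.1968, 0.1777, 0.2222], E[r] = 0.5150, γ^t·E[r] = 0.329630, running G = 0.946296
t=3: π = [0.1881, 0.2189, 0.1968, 0.1779, 0.2183], E[r] = 0.5108, γ^t·E[r] = 0.261506, running G = 1.207802
t=4: π = [0.1883, 0.2178, 0.1969, 0.1782, 0.2188], E[r] = 0.5106, γ^t·E[r] = 0.209149, running G = 1.416951

G = 1.4170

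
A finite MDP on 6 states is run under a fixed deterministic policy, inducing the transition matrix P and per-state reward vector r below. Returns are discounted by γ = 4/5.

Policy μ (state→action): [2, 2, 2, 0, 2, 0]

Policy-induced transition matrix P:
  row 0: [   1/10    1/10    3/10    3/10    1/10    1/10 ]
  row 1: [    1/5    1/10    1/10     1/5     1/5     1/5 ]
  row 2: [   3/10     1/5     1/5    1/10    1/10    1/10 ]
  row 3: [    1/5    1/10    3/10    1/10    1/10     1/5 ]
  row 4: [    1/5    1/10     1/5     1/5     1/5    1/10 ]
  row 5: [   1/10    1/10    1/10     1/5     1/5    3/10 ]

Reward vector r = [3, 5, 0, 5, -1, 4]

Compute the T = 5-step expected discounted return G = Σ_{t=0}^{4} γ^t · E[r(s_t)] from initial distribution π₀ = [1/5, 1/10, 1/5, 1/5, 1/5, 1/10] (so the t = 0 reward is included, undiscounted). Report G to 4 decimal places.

G = 8.3351

t=0: π = [0.2000, 0.1000, 0.2000, 0.2000, 0.2000, 0.1000], E[r] = 2.3000, γ^t·E[r] = 2.300000, running G = 2.300000
t=1: π = [0.1900, 0.1200, 0.2200, 0.1800, 0.1400, 0.1500], E[r] = 2.5300, γ^t·E[r] = 2.024000, running G = 4.324000
t=2: π = [0.1880, 0.1220, 0.2100, 0.1790, 0.1410, 0.1600], E[r] = 2.5680, γ^t·E[r] = 1.643520, running G = 5.967520
t=3: π = [0.1862, 0.1210, 0.2085, 0.1799, 0.1423, 0.1621], E[r] = 2.5692, γ^t·E[r] = 1.315430, running G = 7.282950
t=4: π = [0.1860, 0.1209, 0.2083, 0.1798, 0.1425, 0.1625], E[r] = 2.5687, γ^t·E[r] = 1.052144, running G = 8.335094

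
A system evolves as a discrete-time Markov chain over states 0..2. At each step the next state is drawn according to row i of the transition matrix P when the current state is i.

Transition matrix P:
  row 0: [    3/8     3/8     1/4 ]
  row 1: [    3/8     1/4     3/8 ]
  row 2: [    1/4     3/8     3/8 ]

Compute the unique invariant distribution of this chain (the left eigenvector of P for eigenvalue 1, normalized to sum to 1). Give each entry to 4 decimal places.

Balance equations π_j = Σ_i π_i·P[i][j]:
  π_0 = 3/8·π_0 + 3/8·π_1 + 1/4·π_2
  π_1 = 3/8·π_0 + 1/4·π_1 + 3/8·π_2
  normalize: π_0 + π_1 + π_2 = 1
Solving the linear system gives exactly π = [1/3, 1/3, 1/3].

π = [0.3333, 0.3333, 0.3333]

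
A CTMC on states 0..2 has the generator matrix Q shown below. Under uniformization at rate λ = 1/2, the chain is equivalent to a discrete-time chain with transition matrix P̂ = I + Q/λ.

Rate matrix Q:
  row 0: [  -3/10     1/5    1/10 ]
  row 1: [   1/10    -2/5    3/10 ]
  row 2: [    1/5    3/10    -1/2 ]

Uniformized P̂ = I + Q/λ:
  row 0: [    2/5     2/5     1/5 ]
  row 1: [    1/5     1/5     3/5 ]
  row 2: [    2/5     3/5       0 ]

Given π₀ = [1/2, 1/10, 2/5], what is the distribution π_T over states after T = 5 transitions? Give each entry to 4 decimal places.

π = [0.3255, 0.3870, 0.2875]

t=0: π = [0.5000, 0.1000, 0.4000]
t=1: π = [0.3800, 0.4600, 0.1600]
t=2: π = [0.3080, 0.3400, 0.3520]
t=3: π = [0.3320, 0.4024, 0.2656]
t=4: π = [0.3195, 0.3726, 0.3078]
t=5: π = [0.3255, 0.3870, 0.2875]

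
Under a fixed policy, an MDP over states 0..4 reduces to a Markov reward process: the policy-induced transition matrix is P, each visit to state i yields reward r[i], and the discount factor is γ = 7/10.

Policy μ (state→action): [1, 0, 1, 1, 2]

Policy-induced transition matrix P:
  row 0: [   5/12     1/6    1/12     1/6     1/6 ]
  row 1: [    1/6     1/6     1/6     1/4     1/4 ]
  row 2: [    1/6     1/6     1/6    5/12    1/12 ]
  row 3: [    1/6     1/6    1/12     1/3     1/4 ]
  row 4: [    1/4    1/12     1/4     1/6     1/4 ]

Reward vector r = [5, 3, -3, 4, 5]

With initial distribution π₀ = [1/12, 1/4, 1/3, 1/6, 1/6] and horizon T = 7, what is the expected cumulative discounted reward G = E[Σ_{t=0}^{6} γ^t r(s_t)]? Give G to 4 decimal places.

G = 8.3407

t=0: π = [0.0833, 0.2500, 0.3333, 0.1667, 0.1667], E[r] = 1.6667, γ^t·E[r] = 1.666667, running G = 1.666667
t=1: π = [0.2014, 0.1528, 0.1597, 0.2986, 0.1875], E[r] = 3.1181, γ^t·E[r] = 2.182639, running G = 3.849306
t=2: π = [0.2326, 0.1510, 0.1406, 0.2691, 0.2066], E[r] = 3.3038, γ^t·E[r] = 1.618872, running G = 5.468177
t=3: π = [0.2420, 0.1495, 0.1421, 0.2593, 0.2072], E[r] = 3.3053, γ^t·E[r] = 1.133706, running G = 6.601883
t=4: π = [0.2444, 0.1494, 0.1422, 0.2578, 0.2062], E[r] = 3.3061, γ^t·E[r] = 0.793794, running G = 7.395678
t=5: π = [0.2450, 0.1495, 0.1420, 0.2576, 0.2059], E[r] = 3.3075, γ^t·E[r] = 0.555889, running G = 7.951567
t=6: π = [0.2451, 0.1495, 0.1419, 0.2576, 0.2059], E[r] = 3.3079, γ^t·E[r] = 0.389167, running G = 8.340734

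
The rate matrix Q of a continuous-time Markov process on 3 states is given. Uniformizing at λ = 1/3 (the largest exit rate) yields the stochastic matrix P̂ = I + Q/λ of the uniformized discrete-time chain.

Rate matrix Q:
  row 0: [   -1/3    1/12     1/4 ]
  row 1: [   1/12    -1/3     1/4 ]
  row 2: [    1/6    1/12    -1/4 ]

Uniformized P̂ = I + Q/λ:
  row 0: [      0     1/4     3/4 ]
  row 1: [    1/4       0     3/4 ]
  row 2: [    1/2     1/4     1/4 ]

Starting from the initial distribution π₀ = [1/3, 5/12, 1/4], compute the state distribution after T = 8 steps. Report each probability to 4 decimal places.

π = [0.3010, 0.2000, 0.4990]

t=0: π = [0.3333, 0.4167, 0.2500]
t=1: π = [0.2292, 0.1458, 0.6250]
t=2: π = [0.3490, 0.2135, 0.4375]
t=3: π = [0.2721, 0.1966, 0.5313]
t=4: π = [0.3148, 0.2008, 0.4844]
t=5: π = [0.2924, 0.1998, 0.5078]
t=6: π = [0.3039, 0.2001, 0.4961]
t=7: π = [0.2981, 0.2000, 0.5020]
t=8: π = [0.3010, 0.2000, 0.4990]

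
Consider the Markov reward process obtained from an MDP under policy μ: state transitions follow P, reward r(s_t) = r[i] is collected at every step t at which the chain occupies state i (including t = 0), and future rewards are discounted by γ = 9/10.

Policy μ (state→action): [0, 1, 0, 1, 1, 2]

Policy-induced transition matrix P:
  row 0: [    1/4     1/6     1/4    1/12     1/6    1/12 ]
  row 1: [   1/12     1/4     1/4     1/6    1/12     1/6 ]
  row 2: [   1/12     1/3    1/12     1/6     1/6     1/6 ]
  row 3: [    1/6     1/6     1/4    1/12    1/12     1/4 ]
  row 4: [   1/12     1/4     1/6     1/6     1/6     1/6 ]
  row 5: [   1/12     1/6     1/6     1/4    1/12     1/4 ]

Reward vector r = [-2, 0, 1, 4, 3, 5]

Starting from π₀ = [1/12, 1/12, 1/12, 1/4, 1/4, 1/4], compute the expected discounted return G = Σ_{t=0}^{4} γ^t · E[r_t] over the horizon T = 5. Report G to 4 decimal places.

G = 8.8201

t=0: π = [0.0833, 0.0833, 0.0833, 0.2500, 0.2500, 0.2500], E[r] = 2.9167, γ^t·E[r] = 2.916667, running G = 2.916667
t=1: π = [0.1181, 0.2083, 0.1944, 0.1597, 0.1181, 0.2014], E[r] = 1.9583, γ^t·E[r] = 1.762500, running G = 4.679167
t=2: π = [0.1163, 0.2263, 0.1910, 0.1603, 0.1192, 0.1869], E[r] = 1.8918, γ^t·E[r] = 1.532344, running G = 6.211510
t=3: π = [0.1161, 0.2273, 0.1927, 0.1592, 0.1189, 0.1859], E[r] = 1.8834, γ^t·E[r] = 1.373027, running G = 7.584538
t=4: π = [0.1159, 0.2276, 0.1925, 0.1592, 0.1190, 0.1858], E[r] = 1.8831, γ^t·E[r] = 1.235529, running G = 8.820067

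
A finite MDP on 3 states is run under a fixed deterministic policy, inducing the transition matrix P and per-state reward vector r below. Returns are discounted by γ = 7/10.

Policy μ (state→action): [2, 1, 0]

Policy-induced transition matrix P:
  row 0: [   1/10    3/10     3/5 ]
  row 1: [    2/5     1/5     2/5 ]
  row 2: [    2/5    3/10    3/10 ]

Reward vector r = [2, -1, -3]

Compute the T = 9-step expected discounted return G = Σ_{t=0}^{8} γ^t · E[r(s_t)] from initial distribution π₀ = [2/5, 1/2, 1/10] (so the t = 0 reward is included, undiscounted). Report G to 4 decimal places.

t=0: π = [0.4000, 0.5000, 0.1000], E[r] = 0.0000, γ^t·E[r] = 0.000000, running G = 0.000000
t=1: π = [0.2800, 0.2500, 0.4700], E[r] = -1.1000, γ^t·E[r] = -0.770000, running G = -0.770000
t=2: π = [0.3160, 0.2750, 0.4090], E[r] = -0.8700, γ^t·E[r] = -0.426300, running G = -1.196300
t=3: π = [0.3052, 0.2725, 0.4223], E[r] = -0.9290, γ^t·E[r] = -0.318647, running G = -1.514947
t=4: π = [0.3084, 0.2728, 0.4188], E[r] = -0.9123, γ^t·E[r] = -0.219043, running G = -1.733990
t=5: π = [0.3075, 0.2727, 0.4198], E[r] = -0.9172, γ^t·E[r] = -0.154155, running G = -1.888146
t=6: π = [0.3078, 0.2727, 0.4195], E[r] = -0.9157, γ^t·E[r] = -0.107737, running G = -1.995882
t=7: π = [0.3077, 0.2727, 0.4196], E[r] = -0.9162, γ^t·E[r] = -0.075452, running G = -2.071334
t=8: π = [0.3077, 0.2727, 0.4196], E[r] = -0.9161, γ^t·E[r] = -0.052809, running G = -2.124143

G = -2.1241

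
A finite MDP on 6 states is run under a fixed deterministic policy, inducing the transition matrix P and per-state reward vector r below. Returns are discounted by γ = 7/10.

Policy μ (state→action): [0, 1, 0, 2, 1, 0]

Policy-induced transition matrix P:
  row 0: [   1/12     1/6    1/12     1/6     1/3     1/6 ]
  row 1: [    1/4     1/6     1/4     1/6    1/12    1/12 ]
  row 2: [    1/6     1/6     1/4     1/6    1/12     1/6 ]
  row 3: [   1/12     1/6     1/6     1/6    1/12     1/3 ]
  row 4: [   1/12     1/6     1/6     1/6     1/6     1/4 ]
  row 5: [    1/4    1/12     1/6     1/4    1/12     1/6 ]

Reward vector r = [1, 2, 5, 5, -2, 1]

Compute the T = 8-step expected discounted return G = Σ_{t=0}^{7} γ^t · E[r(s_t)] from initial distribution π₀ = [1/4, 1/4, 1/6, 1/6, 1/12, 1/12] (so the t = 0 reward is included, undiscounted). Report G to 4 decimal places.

G = 6.9961

t=0: π = [0.2500, 0.2500, 0.1667, 0.1667, 0.0833, 0.0833], E[r] = 2.3333, γ^t·E[r] = 2.333333, running G = 2.333333
t=1: π = [0.1528, 0.1597, 0.1806, 0.1736, 0.1528, 0.1806], E[r] = 2.1181, γ^t·E[r] = 1.482639, running G = 3.815972
t=2: π = [0.1551, 0.1516, 0.1823, 0.1817, 0.1343, 0.1950], E[r] = 2.2049, γ^t·E[r] = 1.080382, running G = 4.896354
t=3: π = [0.1563, 0.1504, 0.1816, 0.1829, 0.1333, 0.1955], E[r] = 2.2085, γ^t·E[r] = 0.757508, running G = 5.653862
t=4: π = [0.1561, 0.1504, 0.1813, 0.1830, 0.1335, 0.1957], E[r] = 2.2069, γ^t·E[r] = 0.529874, running G = 6.183737
t=5: π = [0.1561, 0.1504, 0.1813, 0.1830, 0.1335, 0.1958], E[r] = 2.2070, γ^t·E[r] = 0.370928, running G = 6.554665
t=6: π = [0.1561, 0.1504, 0.1813, 0.1830, 0.1335, 0.1958], E[r] = 2.2070, γ^t·E[r] = 0.259649, running G = 6.814314
t=7: π = [0.1561, 0.1504, 0.1813, 0.1830, 0.1335, 0.1958], E[r] = 2.2070, γ^t·E[r] = 0.181754, running G = 6.996068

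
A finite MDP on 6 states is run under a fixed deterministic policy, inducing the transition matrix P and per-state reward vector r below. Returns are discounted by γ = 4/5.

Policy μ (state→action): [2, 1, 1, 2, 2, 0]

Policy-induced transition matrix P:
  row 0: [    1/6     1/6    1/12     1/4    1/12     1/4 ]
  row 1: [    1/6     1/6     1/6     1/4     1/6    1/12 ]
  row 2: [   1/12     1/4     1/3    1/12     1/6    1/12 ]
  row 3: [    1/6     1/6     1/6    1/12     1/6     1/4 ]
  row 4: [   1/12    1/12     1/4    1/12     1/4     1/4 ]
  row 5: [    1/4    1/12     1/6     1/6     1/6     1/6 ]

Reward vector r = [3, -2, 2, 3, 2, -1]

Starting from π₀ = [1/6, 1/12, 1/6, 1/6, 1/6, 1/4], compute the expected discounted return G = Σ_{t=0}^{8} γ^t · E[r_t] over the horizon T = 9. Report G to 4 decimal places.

G = 5.0944

t=0: π = [0.1667, 0.0833, 0.1667, 0.1667, 0.1667, 0.2500], E[r] = 1.2500, γ^t·E[r] = 1.250000, running G = 1.250000
t=1: π = [0.1597, 0.1458, 0.1944, 0.1458, 0.1667, 0.1875], E[r] = 1.1597, γ^t·E[r] = 0.927778, running G = 2.177778
t=2: π = [0.1522, 0.1534, 0.1997, 0.1499, 0.1672, 0.1777], E[r] = 1.1557, γ^t·E[r] = 0.739630, running G = 2.917407
t=3: π = [0.1509, 0.1546, 0.2012, 0.1491, 0.1679, 0.1764], E[r] = 1.1526, γ^t·E[r] = 0.590148, running G = 3.507556
t=4: π = [0.1506, 0.1547, 0.2016, 0.1489, 0.1681, 0.1760], E[r] = 1.1525, γ^t·E[r] = 0.472081, running G = 3.979636
t=5: π = [0.1505, 0.1548, 0.2017, 0.1489, 0.1681, 0.1759], E[r] = 1.1524, γ^t·E[r] = 0.377627, running G = 4.357263
t=6: π = [0.1505, 0.1548, 0.2018, 0.1489, 0.1681, 0.1759], E[r] = 1.1524, γ^t·E[r] = 0.302098, running G = 4.659361
t=7: π = [0.1505, 0.1548, 0.2018, 0.1489, 0.1681, 0.1759], E[r] = 1.1524, γ^t·E[r] = 0.241677, running G = 4.901038
t=8: π = [0.1505, 0.1548, 0.2018, 0.1489, 0.1681, 0.1759], E[r] = 1.1524, γ^t·E[r] = 0.193342, running G = 5.094380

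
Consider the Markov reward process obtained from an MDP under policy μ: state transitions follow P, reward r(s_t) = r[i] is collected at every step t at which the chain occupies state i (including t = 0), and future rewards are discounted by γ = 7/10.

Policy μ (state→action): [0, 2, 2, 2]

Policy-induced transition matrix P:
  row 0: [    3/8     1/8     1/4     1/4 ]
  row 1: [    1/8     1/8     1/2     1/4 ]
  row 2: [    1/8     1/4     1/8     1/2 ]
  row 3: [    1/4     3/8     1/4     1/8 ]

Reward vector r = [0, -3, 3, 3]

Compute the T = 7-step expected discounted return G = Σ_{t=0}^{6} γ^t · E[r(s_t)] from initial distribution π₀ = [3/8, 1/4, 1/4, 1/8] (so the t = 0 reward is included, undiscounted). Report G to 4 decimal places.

t=0: π = [0.3750, 0.2500, 0.2500, 0.1250], E[r] = 0.3750, γ^t·E[r] = 0.375000, running G = 0.375000
t=1: π = [0.2344, 0.1875, 0.2813, 0.2969], E[r] = 1.1719, γ^t·E[r] = 0.820313, running G = 1.195313
t=2: π = [0.2207, 0.2344, 0.2617, 0.2832], E[r] = 0.9316, γ^t·E[r] = 0.456504, running G = 1.651816
t=3: π = [0.2156, 0.2285, 0.2759, 0.2800], E[r] = 0.9822, γ^t·E[r] = 0.336887, running G = 1.988703
t=4: π = [0.2139, 0.2295, 0.2726, 0.2840], E[r] = 0.9814, γ^t·E[r] = 0.235623, running G = 2.224326
t=5: π = [0.2140, 0.2301, 0.2733, 0.2827], E[r] = 0.9777, γ^t·E[r] = 0.164315, running G = 2.388641
t=6: π = [0.2138, 0.2298, 0.2734, 0.2830], E[r] = 0.9796, γ^t·E[r] = 0.115244, running G = 2.503885

G = 2.5039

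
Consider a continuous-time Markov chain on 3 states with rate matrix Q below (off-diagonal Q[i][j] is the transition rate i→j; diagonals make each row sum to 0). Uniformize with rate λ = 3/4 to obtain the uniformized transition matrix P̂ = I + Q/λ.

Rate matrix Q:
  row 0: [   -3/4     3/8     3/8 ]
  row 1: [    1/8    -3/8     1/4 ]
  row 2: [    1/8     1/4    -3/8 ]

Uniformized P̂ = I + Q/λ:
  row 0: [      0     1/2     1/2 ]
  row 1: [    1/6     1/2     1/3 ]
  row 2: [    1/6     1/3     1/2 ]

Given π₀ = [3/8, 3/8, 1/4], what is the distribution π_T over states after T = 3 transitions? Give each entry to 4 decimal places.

π = [0.1418, 0.4294, 0.4288]

t=0: π = [0.3750, 0.3750, 0.2500]
t=1: π = [0.1042, 0.4583, 0.4375]
t=2: π = [0.1493, 0.4271, 0.4236]
t=3: π = [0.1418, 0.4294, 0.4288]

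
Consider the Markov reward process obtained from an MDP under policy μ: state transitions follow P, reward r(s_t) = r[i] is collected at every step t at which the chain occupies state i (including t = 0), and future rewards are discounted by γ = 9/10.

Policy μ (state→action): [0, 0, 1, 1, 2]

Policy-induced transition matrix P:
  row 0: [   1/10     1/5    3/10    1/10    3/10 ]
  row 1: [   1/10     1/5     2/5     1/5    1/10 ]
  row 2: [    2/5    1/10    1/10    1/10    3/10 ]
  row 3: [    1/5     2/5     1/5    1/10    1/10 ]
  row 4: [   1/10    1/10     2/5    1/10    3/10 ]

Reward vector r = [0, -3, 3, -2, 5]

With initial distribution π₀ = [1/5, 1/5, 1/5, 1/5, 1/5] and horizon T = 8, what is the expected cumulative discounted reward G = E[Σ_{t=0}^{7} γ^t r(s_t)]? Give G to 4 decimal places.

t=0: π = [0.2000, 0.2000, 0.2000, 0.2000, 0.2000], E[r] = 0.6000, γ^t·E[r] = 0.600000, running G = 0.600000
t=1: π = [0.1800, 0.2000, 0.2800, 0.1200, 0.2200], E[r] = 1.1000, γ^t·E[r] = 0.990000, running G = 1.590000
t=2: π = [0.1960, 0.1740, 0.2740, 0.1200, 0.2360], E[r] = 1.2400, γ^t·E[r] = 1.004400, running G = 2.594400
t=3: π = [0.1942, 0.1730, 0.2742, 0.1174, 0.2412], E[r] = 1.2748, γ^t·E[r] = 0.929329, running G = 3.523729
t=4: π = [0.1940, 0.1719, 0.2748, 0.1173, 0.2419], E[r] = 1.2837, γ^t·E[r] = 0.842236, running G = 4.365965
t=5: π = [0.1942, 0.1718, 0.2747, 0.1172, 0.2422], E[r] = 1.2851, γ^t·E[r] = 0.758829, running G = 5.124794
t=6: π = [0.1941, 0.1718, 0.2747, 0.1172, 0.2422], E[r] = 1.2856, γ^t·E[r] = 0.683226, running G = 5.808020
t=7: π = [0.1941, 0.1717, 0.2747, 0.1172, 0.2422], E[r] = 1.2857, γ^t·E[r] = 0.614938, running G = 6.422959

G = 6.4230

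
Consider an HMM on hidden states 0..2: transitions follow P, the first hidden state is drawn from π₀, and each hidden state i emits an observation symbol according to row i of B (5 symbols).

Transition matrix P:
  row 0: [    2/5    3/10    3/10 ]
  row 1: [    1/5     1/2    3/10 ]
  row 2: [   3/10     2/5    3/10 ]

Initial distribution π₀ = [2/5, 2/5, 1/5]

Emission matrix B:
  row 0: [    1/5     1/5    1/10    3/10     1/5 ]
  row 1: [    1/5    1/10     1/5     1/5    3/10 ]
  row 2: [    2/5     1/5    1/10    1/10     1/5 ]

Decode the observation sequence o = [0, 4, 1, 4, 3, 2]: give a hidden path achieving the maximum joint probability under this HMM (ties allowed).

path = [1, 1, 1, 1, 1, 1]

t=0: δ = [8.000e-02, 8.000e-02, 8.000e-02]  (obs o_0=0)
t=1: δ = [6.400e-03, 1.200e-02, 4.800e-03]  ψ = [0, 1, 0]  (obs o_1=4)
t=2: δ = [5.120e-04, 6.000e-04, 7.200e-04]  ψ = [0, 1, 1]  (obs o_2=1)
t=3: δ = [4.320e-05, 9.000e-05, 4.320e-05]  ψ = [2, 1, 2]  (obs o_3=4)
t=4: δ = [5.400e-06, 9.000e-06, 2.700e-06]  ψ = [1, 1, 1]  (obs o_4=3)
t=5: δ = [2.160e-07, 9.000e-07, 2.700e-07]  ψ = [0, 1, 1]  (obs o_5=2)
backtrack: best end state = 1; path = [1, 1, 1, 1, 1, 1]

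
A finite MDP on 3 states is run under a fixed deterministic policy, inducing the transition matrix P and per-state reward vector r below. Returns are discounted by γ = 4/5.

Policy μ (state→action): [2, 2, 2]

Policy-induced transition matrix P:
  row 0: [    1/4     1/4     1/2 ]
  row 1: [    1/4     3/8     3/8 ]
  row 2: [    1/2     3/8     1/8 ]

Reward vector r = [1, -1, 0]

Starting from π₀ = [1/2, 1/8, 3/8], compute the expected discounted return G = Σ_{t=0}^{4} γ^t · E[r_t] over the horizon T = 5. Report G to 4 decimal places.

t=0: π = [0.5000, 0.1250, 0.3750], E[r] = 0.3750, γ^t·E[r] = 0.375000, running G = 0.375000
t=1: π = [0.3438, 0.3125, 0.3438], E[r] = 0.0313, γ^t·E[r] = 0.025000, running G = 0.400000
t=2: π = [0.3359, 0.3320, 0.3320], E[r] = 0.0039, γ^t·E[r] = 0.002500, running G = 0.402500
t=3: π = [0.3330, 0.3330, 0.3340], E[r] = 0.0000, γ^t·E[r] = 0.000000, running G = 0.402500
t=4: π = [0.3335, 0.3334, 0.3331], E[r] = 0.0001, γ^t·E[r] = 0.000050, running G = 0.402550

G = 0.4026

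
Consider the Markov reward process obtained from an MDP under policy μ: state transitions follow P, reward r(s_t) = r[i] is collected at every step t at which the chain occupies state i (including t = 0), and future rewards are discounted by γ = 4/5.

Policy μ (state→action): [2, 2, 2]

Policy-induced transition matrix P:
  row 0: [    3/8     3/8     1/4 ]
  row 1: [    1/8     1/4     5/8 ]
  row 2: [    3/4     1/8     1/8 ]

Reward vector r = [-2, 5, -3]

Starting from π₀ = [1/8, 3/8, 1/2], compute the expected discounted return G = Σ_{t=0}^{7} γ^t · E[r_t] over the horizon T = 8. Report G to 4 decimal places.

t=0: π = [0.1250, 0.3750, 0.5000], E[r] = 0.1250, γ^t·E[r] = 0.125000, running G = 0.125000
t=1: π = [0.4688, 0.2031, 0.3281], E[r] = -0.9063, γ^t·E[r] = -0.725000, running G = -0.600000
t=2: π = [0.4473, 0.2676, 0.2852], E[r] = -0.4121, γ^t·E[r] = -0.263750, running G = -0.863750
t=3: π = [0.4150, 0.2703, 0.3147], E[r] = -0.4229, γ^t·E[r] = -0.216500, running G = -1.080250
t=4: π = [0.4254, 0.2625, 0.3120], E[r] = -0.4742, γ^t·E[r] = -0.194238, running G = -1.274488
t=5: π = [0.4264, 0.2642, 0.3095], E[r] = -0.4602, γ^t·E[r] = -0.150798, running G = -1.425285
t=6: π = [0.4250, 0.2646, 0.3104], E[r] = -0.4581, γ^t·E[r] = -0.120084, running G = -1.545369
t=7: π = [0.4252, 0.2643, 0.3104], E[r] = -0.4601, γ^t·E[r] = -0.096499, running G = -1.641868

G = -1.6419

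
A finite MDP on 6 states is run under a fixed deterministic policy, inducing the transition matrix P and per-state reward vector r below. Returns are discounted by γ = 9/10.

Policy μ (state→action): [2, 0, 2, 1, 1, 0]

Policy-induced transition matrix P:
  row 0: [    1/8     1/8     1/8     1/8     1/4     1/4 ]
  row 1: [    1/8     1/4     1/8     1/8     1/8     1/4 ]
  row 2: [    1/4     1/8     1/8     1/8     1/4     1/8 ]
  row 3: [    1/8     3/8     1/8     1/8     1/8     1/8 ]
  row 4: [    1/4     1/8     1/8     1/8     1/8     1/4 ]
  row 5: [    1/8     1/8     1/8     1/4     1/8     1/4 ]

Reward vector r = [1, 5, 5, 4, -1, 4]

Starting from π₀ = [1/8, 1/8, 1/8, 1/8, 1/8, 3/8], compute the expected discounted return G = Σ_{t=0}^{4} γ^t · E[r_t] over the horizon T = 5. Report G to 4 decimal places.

G = 12.6406

t=0: π = [0.1250, 0.1250, 0.1250, 0.1250, 0.1250, 0.3750], E[r] = 3.2500, γ^t·E[r] = 3.250000, running G = 3.250000
t=1: π = [0.1563, 0.1719, 0.1250, 0.1719, 0.1563, 0.2188], E[r] = 3.0469, γ^t·E[r] = 2.742188, running G = 5.992188
t=2: π = [0.1602, 0.1895, 0.1250, 0.1523, 0.1602, 0.2129], E[r] = 3.0332, γ^t·E[r] = 2.456895, running G = 8.449082
t=3: π = [0.1606, 0.1868, 0.1250, 0.1516, 0.1606, 0.2153], E[r] = 3.0266, γ^t·E[r] = 2.206400, running G = 10.655482
t=4: π = [0.1607, 0.1862, 0.1250, 0.1519, 0.1607, 0.2154], E[r] = 3.0256, γ^t·E[r] = 1.985099, running G = 12.640581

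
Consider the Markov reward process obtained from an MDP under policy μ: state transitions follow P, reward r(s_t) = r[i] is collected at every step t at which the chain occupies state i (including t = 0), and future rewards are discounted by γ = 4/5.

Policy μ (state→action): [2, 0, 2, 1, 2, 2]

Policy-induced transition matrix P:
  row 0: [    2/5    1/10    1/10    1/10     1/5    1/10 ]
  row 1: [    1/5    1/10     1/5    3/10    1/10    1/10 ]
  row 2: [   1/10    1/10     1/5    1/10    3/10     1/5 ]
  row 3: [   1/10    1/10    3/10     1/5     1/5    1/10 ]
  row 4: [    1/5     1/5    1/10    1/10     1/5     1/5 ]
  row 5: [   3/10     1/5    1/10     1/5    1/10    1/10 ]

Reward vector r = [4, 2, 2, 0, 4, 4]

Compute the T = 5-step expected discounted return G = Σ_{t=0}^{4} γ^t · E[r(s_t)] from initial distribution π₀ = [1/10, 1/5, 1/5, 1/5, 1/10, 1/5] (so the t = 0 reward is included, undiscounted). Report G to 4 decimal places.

G = 8.8763

t=0: π = [0.1000, 0.2000, 0.2000, 0.2000, 0.1000, 0.2000], E[r] = 2.4000, γ^t·E[r] = 2.400000, running G = 2.400000
t=1: π = [0.2000, 0.1300, 0.1800, 0.1800, 0.1800, 0.1300], E[r] = 2.6600, γ^t·E[r] = 2.128000, running G = 4.528000
t=2: π = [0.2170, 0.1310, 0.1670, 0.1570, 0.1920, 0.1360], E[r] = 2.7760, γ^t·E[r] = 1.776640, running G = 6.304640
t=3: π = [0.2246, 0.1328, 0.1612, 0.1555, 0.1900, 0.1359], E[r] = 2.7900, γ^t·E[r] = 1.428480, running G = 7.733120
t=4: π = [0.2268, 0.1326, 0.1605, 0.1557, 0.1893, 0.1351], E[r] = 2.7910, γ^t·E[r] = 1.143202, running G = 8.876322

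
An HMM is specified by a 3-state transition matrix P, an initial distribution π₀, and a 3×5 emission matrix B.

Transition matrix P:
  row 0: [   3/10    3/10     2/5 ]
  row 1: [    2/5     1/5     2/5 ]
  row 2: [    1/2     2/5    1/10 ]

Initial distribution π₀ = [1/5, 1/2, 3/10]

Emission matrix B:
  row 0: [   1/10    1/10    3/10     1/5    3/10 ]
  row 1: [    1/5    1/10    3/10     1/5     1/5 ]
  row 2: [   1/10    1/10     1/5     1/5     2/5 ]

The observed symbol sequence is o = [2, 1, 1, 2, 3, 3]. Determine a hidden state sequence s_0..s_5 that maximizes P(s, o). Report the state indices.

path = [1, 0, 2, 0, 2, 0]

t=0: δ = [6.000e-02, 1.500e-01, 6.000e-02]  (obs o_0=2)
t=1: δ = [6.000e-03, 3.000e-03, 6.000e-03]  ψ = [1, 1, 1]  (obs o_1=1)
t=2: δ = [3.000e-04, 2.400e-04, 2.400e-04]  ψ = [2, 2, 0]  (obs o_2=1)
t=3: δ = [3.600e-05, 2.880e-05, 2.400e-05]  ψ = [2, 2, 0]  (obs o_3=2)
t=4: δ = [2.400e-06, 2.160e-06, 2.880e-06]  ψ = [2, 0, 0]  (obs o_4=3)
t=5: δ = [2.880e-07, 2.304e-07, 1.920e-07]  ψ = [2, 2, 0]  (obs o_5=3)
backtrack: best end state = 0; path = [1, 0, 2, 0, 2, 0]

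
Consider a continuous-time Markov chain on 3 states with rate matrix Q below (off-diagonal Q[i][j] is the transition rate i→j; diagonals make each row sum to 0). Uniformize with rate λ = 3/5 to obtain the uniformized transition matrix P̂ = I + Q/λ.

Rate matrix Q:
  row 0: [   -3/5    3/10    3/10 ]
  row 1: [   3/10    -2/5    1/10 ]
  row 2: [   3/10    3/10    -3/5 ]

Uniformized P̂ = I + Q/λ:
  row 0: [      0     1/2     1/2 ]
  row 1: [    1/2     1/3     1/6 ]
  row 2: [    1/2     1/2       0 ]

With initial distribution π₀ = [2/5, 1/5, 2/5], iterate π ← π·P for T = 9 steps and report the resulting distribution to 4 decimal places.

t=0: π = [0.4000, 0.2000, 0.4000]
t=1: π = [0.3000, 0.4667, 0.2333]
t=2: π = [0.3500, 0.4222, 0.2278]
t=3: π = [0.3250, 0.4296, 0.2454]
t=4: π = [0.3375, 0.4284, 0.2341]
t=5: π = [0.3313, 0.4286, 0.2401]
t=6: π = [0.3344, 0.4286, 0.2371]
t=7: π = [0.3328, 0.4286, 0.2386]
t=8: π = [0.3336, 0.4286, 0.2378]
t=9: π = [0.3332, 0.4286, 0.2382]

π = [0.3332, 0.4286, 0.2382]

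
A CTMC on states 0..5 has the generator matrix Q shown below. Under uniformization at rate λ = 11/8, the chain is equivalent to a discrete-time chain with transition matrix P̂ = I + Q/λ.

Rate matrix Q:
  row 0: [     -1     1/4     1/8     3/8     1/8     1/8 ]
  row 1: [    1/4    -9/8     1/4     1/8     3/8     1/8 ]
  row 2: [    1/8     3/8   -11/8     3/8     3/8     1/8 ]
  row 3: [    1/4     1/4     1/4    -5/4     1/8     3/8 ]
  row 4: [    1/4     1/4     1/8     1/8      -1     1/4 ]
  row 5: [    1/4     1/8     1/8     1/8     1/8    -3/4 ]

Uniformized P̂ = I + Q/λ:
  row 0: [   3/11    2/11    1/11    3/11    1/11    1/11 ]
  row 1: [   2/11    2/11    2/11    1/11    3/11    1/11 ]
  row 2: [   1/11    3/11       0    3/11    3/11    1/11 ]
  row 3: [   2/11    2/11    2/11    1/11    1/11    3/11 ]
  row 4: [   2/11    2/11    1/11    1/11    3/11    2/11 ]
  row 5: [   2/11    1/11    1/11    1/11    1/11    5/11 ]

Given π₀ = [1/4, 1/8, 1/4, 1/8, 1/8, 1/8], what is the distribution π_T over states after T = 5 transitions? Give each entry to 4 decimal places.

t=0: π = [0.2500, 0.1250, 0.2500, 0.1250, 0.1250, 0.1250]
t=1: π = [0.1818, 0.1932, 0.0909, 0.1818, 0.1818, 0.1705]
t=2: π = [0.1901, 0.1746, 0.1167, 0.1405, 0.1756, 0.2025]
t=3: π = [0.1885, 0.1740, 0.1089, 0.1467, 0.1758, 0.2060]
t=4: π = [0.1890, 0.1730, 0.1102, 0.1450, 0.1743, 0.2085]
t=5: π = [0.1890, 0.1729, 0.1098, 0.1453, 0.1741, 0.2089]

π = [0.1890, 0.1729, 0.1098, 0.1453, 0.1741, 0.2089]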